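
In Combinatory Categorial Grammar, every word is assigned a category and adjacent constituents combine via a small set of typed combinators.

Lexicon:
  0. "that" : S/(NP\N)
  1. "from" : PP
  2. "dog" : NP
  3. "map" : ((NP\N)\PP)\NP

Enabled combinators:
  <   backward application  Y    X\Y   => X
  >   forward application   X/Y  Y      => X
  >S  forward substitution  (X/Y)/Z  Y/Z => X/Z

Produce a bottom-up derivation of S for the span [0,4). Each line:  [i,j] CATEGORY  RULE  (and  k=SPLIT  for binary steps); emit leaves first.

[0,1] S/(NP\N)  lex  "that"
[1,2] PP  lex  "from"
[2,3] NP  lex  "dog"
[3,4] ((NP\N)\PP)\NP  lex  "map"
[2,4] (NP\N)\PP  <  k=3
[1,4] NP\N  <  k=2
[0,4] S  >  k=1

[0,4] S   >
  [0,1] "that" : S/(NP\N)
  [1,4] NP\N   <
    [1,2] "from" : PP
    [2,4] (NP\N)\PP   <
      [2,3] "dog" : NP
      [3,4] "map" : ((NP\N)\PP)\NP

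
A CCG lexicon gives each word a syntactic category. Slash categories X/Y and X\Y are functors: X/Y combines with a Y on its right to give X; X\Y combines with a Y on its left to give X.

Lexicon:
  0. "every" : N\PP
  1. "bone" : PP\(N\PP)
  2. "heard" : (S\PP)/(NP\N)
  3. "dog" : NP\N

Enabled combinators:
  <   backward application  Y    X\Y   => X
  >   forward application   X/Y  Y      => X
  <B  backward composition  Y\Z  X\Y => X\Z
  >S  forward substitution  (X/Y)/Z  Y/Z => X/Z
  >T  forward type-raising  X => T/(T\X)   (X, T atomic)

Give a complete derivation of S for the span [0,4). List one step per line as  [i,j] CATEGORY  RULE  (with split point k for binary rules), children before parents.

[0,1] N\PP  lex  "every"
[1,2] PP\(N\PP)  lex  "bone"
[0,2] PP  <  k=1
[2,3] (S\PP)/(NP\N)  lex  "heard"
[3,4] NP\N  lex  "dog"
[2,4] S\PP  >  k=3
[0,4] S  <  k=2

[0,4] S   <
  [0,2] PP   <
    [0,1] "every" : N\PP
    [1,2] "bone" : PP\(N\PP)
  [2,4] S\PP   >
    [2,3] "heard" : (S\PP)/(NP\N)
    [3,4] "dog" : NP\N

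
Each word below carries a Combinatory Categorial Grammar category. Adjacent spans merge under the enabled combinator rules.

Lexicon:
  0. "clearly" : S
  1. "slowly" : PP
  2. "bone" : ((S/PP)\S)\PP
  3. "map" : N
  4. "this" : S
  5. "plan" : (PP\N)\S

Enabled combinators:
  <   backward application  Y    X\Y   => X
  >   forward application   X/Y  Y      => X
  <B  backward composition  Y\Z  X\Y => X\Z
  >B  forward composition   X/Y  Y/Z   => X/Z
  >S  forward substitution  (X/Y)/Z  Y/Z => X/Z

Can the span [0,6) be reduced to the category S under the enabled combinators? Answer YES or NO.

[0,6] S   >
  [0,3] S/PP   <
    [0,1] "clearly" : S
    [1,3] (S/PP)\S   <
      [1,2] "slowly" : PP
      [2,3] "bone" : ((S/PP)\S)\PP
  [3,6] PP   <
    [3,4] "map" : N
    [4,6] PP\N   <
      [4,5] "this" : S
      [5,6] "plan" : (PP\N)\S

YES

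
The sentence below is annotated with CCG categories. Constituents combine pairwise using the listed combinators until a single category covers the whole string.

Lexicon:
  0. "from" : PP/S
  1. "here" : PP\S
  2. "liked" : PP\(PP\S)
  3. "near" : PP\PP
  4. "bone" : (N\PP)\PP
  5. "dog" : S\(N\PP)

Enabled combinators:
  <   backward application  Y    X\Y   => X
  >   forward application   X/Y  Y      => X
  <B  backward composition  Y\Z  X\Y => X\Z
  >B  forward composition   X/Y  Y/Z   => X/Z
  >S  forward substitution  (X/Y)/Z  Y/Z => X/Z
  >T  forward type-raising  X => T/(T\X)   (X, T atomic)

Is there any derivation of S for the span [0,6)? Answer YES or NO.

PP/S PP\S PP\(PP\S) PP\PP (N\PP)\PP S\(N\PP)
CKY chart[0,6] = {N/(N\PP), NP/(NP\PP), PP, PP/(PP\PP), PP/(S\S), S/(S\PP)}; S ∉ chart

NO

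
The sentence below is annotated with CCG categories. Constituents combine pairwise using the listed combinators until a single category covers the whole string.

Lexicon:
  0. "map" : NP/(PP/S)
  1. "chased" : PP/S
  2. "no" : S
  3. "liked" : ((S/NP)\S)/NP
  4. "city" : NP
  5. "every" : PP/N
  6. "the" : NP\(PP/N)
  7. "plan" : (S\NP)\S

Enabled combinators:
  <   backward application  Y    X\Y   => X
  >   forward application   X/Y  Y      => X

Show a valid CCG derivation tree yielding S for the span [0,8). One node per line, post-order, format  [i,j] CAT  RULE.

[0,1] NP/(PP/S)  lex  "map"
[1,2] PP/S  lex  "chased"
[0,2] NP  >  k=1
[2,3] S  lex  "no"
[3,4] ((S/NP)\S)/NP  lex  "liked"
[4,5] NP  lex  "city"
[3,5] (S/NP)\S  >  k=4
[2,5] S/NP  <  k=3
[5,6] PP/N  lex  "every"
[6,7] NP\(PP/N)  lex  "the"
[5,7] NP  <  k=6
[2,7] S  >  k=5
[7,8] (S\NP)\S  lex  "plan"
[2,8] S\NP  <  k=7
[0,8] S  <  k=2

[0,8] S   <
  [0,2] NP   >
    [0,1] "map" : NP/(PP/S)
    [1,2] "chased" : PP/S
  [2,8] S\NP   <
    [2,7] S   >
      [2,5] S/NP   <
        [2,3] "no" : S
        [3,5] (S/NP)\S   >
          [3,4] "liked" : ((S/NP)\S)/NP
          [4,5] "city" : NP
      [5,7] NP   <
        [5,6] "every" : PP/N
        [6,7] "the" : NP\(PP/N)
    [7,8] "plan" : (S\NP)\S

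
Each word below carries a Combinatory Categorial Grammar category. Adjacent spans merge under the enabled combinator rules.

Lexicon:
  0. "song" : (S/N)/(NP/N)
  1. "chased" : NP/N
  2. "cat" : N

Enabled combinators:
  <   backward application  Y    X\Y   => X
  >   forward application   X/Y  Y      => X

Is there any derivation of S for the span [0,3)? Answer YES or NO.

YES

[0,3] S   >
  [0,2] S/N   >
    [0,1] "song" : (S/N)/(NP/N)
    [1,2] "chased" : NP/N
  [2,3] "cat" : N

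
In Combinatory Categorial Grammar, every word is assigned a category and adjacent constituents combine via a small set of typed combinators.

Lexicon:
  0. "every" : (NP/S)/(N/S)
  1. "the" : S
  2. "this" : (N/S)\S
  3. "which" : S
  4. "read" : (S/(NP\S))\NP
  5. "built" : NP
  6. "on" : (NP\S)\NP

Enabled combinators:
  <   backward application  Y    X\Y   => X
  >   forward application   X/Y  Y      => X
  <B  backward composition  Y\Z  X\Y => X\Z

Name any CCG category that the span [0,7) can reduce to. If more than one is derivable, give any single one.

S

[0,7] S   >
  [0,5] S/(NP\S)   <
    [0,4] NP   >
      [0,3] NP/S   >
        [0,1] "every" : (NP/S)/(N/S)
        [1,3] N/S   <
          [1,2] "the" : S
          [2,3] "this" : (N/S)\S
      [3,4] "which" : S
    [4,5] "read" : (S/(NP\S))\NP
  [5,7] NP\S   <
    [5,6] "built" : NP
    [6,7] "on" : (NP\S)\NP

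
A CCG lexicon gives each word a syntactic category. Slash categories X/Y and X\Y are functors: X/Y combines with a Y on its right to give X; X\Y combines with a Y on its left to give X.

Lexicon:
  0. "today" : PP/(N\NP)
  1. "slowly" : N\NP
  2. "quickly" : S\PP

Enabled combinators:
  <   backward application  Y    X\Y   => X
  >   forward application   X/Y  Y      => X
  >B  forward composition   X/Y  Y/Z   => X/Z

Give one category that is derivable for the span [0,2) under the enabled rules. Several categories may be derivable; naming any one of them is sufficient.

[0,3] S   <
  [0,2] PP   >
    [0,1] "today" : PP/(N\NP)
    [1,2] "slowly" : N\NP
  [2,3] "quickly" : S\PP

PP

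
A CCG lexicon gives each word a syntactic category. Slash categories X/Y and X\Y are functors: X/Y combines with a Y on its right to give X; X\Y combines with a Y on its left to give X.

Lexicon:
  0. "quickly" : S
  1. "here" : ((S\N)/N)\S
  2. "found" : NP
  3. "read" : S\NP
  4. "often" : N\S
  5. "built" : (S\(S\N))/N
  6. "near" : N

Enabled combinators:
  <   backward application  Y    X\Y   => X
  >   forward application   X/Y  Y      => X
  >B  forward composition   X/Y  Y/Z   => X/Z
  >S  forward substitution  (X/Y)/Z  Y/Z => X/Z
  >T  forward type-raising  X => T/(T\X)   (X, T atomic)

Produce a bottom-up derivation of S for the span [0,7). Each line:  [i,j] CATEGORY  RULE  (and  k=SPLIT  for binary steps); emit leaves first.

[0,1] S  lex  "quickly"
[1,2] ((S\N)/N)\S  lex  "here"
[0,2] (S\N)/N  <  k=1
[2,3] NP  lex  "found"
[2,3] S/(S\NP)  >T
[3,4] S\NP  lex  "read"
[2,4] S  >  k=3
[4,5] N\S  lex  "often"
[2,5] N  <  k=4
[0,5] S\N  >  k=2
[5,6] (S\(S\N))/N  lex  "built"
[6,7] N  lex  "near"
[5,7] S\(S\N)  >  k=6
[0,7] S  <  k=5

[0,7] S   <
  [0,5] S\N   >
    [0,2] (S\N)/N   <
      [0,1] "quickly" : S
      [1,2] "here" : ((S\N)/N)\S
    [2,5] N   <
      [2,4] S   >
        [2,3] S/(S\NP)   >T
          [2,3] "found" : NP
        [3,4] "read" : S\NP
      [4,5] "often" : N\S
  [5,7] S\(S\N)   >
    [5,6] "built" : (S\(S\N))/N
    [6,7] "near" : N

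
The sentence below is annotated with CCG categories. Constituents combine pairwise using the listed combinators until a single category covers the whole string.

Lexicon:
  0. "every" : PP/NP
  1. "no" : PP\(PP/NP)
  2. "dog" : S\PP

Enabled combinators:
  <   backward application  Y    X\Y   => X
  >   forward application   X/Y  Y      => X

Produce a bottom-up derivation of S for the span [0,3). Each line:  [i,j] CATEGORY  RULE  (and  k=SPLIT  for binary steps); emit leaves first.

[0,3] S   <
  [0,2] PP   <
    [0,1] "every" : PP/NP
    [1,2] "no" : PP\(PP/NP)
  [2,3] "dog" : S\PP

[0,1] PP/NP  lex  "every"
[1,2] PP\(PP/NP)  lex  "no"
[0,2] PP  <  k=1
[2,3] S\PP  lex  "dog"
[0,3] S  <  k=2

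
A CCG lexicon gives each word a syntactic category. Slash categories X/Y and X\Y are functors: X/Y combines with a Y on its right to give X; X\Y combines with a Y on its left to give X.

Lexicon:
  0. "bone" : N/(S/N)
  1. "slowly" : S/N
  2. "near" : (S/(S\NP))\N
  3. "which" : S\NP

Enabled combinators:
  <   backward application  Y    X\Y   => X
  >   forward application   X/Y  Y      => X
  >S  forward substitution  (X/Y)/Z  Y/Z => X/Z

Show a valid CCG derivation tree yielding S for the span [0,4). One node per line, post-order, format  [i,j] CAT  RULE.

[0,4] S   >
  [0,3] S/(S\NP)   <
    [0,2] N   >
      [0,1] "bone" : N/(S/N)
      [1,2] "slowly" : S/N
    [2,3] "near" : (S/(S\NP))\N
  [3,4] "which" : S\NP

[0,1] N/(S/N)  lex  "bone"
[1,2] S/N  lex  "slowly"
[0,2] N  >  k=1
[2,3] (S/(S\NP))\N  lex  "near"
[0,3] S/(S\NP)  <  k=2
[3,4] S\NP  lex  "which"
[0,4] S  >  k=3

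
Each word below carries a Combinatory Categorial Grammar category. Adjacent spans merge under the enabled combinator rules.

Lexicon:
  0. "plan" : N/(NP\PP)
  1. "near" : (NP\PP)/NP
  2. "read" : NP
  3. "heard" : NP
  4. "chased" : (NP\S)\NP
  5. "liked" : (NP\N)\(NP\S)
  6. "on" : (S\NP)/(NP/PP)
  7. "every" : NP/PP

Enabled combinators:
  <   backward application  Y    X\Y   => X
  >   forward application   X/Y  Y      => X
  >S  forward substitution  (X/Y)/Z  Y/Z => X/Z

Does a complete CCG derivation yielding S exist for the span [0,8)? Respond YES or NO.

YES

[0,8] S   <
  [0,6] NP   <
    [0,3] N   >
      [0,1] "plan" : N/(NP\PP)
      [1,3] NP\PP   >
        [1,2] "near" : (NP\PP)/NP
        [2,3] "read" : NP
    [3,6] NP\N   <
      [3,5] NP\S   <
        [3,4] "heard" : NP
        [4,5] "chased" : (NP\S)\NP
      [5,6] "liked" : (NP\N)\(NP\S)
  [6,8] S\NP   >
    [6,7] "on" : (S\NP)/(NP/PP)
    [7,8] "every" : NP/PP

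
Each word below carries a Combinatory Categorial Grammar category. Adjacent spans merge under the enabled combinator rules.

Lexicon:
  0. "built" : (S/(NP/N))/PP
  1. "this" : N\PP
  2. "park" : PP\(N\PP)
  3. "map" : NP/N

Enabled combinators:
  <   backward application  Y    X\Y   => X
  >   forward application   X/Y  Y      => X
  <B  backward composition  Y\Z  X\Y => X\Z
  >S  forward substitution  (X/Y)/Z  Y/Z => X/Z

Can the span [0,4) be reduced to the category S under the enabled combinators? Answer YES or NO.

YES

[0,4] S   >
  [0,3] S/(NP/N)   >
    [0,1] "built" : (S/(NP/N))/PP
    [1,3] PP   <
      [1,2] "this" : N\PP
      [2,3] "park" : PP\(N\PP)
  [3,4] "map" : NP/N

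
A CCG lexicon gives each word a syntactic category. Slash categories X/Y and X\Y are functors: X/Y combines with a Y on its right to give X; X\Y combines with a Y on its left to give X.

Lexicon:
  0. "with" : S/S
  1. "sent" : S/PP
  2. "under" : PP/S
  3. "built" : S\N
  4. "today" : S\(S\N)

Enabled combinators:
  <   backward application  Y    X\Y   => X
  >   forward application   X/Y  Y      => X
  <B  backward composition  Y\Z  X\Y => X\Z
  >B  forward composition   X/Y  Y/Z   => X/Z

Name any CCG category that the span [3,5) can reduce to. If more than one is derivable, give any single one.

S

[0,5] S   >
  [0,2] S/PP   >B
    [0,1] "with" : S/S
    [1,2] "sent" : S/PP
  [2,5] PP   >
    [2,3] "under" : PP/S
    [3,5] S   <
      [3,4] "built" : S\N
      [4,5] "today" : S\(S\N)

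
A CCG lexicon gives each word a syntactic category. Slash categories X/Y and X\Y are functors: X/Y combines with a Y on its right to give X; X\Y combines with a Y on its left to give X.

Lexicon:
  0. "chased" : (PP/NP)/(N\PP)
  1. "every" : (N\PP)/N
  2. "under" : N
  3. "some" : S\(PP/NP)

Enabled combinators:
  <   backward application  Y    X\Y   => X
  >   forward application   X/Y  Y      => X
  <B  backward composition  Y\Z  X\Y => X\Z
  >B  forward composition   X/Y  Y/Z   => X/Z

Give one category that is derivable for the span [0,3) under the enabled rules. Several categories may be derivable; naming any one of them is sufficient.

PP/NP

[0,4] S   <
  [0,3] PP/NP   >
    [0,1] "chased" : (PP/NP)/(N\PP)
    [1,3] N\PP   >
      [1,2] "every" : (N\PP)/N
      [2,3] "under" : N
  [3,4] "some" : S\(PP/NP)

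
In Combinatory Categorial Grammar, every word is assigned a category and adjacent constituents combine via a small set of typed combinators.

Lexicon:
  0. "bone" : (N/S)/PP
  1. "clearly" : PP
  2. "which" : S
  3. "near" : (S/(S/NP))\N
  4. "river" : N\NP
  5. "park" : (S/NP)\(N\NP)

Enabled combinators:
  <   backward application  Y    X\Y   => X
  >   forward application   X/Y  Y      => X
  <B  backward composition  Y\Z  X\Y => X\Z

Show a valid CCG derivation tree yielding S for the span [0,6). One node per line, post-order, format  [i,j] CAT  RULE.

[0,6] S   >
  [0,4] S/(S/NP)   <
    [0,3] N   >
      [0,2] N/S   >
        [0,1] "bone" : (N/S)/PP
        [1,2] "clearly" : PP
      [2,3] "which" : S
    [3,4] "near" : (S/(S/NP))\N
  [4,6] S/NP   <
    [4,5] "river" : N\NP
    [5,6] "park" : (S/NP)\(N\NP)

[0,1] (N/S)/PP  lex  "bone"
[1,2] PP  lex  "clearly"
[0,2] N/S  >  k=1
[2,3] S  lex  "which"
[0,3] N  >  k=2
[3,4] (S/(S/NP))\N  lex  "near"
[0,4] S/(S/NP)  <  k=3
[4,5] N\NP  lex  "river"
[5,6] (S/NP)\(N\NP)  lex  "park"
[4,6] S/NP  <  k=5
[0,6] S  >  k=4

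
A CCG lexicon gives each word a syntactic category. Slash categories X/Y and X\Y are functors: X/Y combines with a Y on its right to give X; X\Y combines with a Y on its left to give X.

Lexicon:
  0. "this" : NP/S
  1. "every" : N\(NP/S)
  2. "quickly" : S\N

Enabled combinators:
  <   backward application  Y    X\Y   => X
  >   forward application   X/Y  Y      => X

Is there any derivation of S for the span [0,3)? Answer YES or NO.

YES

[0,3] S   <
  [0,2] N   <
    [0,1] "this" : NP/S
    [1,2] "every" : N\(NP/S)
  [2,3] "quickly" : S\N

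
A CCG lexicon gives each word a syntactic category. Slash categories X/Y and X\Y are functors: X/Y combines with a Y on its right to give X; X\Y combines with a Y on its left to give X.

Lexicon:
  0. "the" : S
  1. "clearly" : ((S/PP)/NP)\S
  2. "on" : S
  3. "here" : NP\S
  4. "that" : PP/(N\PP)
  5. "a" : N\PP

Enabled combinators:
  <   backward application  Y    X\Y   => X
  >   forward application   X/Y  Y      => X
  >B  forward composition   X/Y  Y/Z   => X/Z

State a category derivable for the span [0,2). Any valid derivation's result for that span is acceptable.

[0,6] S   >
  [0,4] S/PP   >
    [0,2] (S/PP)/NP   <
      [0,1] "the" : S
      [1,2] "clearly" : ((S/PP)/NP)\S
    [2,4] NP   <
      [2,3] "on" : S
      [3,4] "here" : NP\S
  [4,6] PP   >
    [4,5] "that" : PP/(N\PP)
    [5,6] "a" : N\PP

(S/PP)/NP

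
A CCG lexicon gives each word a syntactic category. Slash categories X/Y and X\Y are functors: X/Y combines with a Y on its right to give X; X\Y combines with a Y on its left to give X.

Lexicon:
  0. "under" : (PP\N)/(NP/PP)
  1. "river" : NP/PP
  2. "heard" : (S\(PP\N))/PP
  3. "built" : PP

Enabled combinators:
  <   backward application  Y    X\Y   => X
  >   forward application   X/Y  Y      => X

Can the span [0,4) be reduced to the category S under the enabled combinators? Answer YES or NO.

[0,4] S   <
  [0,2] PP\N   >
    [0,1] "under" : (PP\N)/(NP/PP)
    [1,2] "river" : NP/PP
  [2,4] S\(PP\N)   >
    [2,3] "heard" : (S\(PP\N))/PP
    [3,4] "built" : PP

YES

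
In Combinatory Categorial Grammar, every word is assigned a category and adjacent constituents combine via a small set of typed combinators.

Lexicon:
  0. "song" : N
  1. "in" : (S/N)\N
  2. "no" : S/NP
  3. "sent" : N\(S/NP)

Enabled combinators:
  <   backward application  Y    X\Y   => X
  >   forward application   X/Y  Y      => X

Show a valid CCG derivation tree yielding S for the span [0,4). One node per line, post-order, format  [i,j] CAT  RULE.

[0,1] N  lex  "song"
[1,2] (S/N)\N  lex  "in"
[0,2] S/N  <  k=1
[2,3] S/NP  lex  "no"
[3,4] N\(S/NP)  lex  "sent"
[2,4] N  <  k=3
[0,4] S  >  k=2

[0,4] S   >
  [0,2] S/N   <
    [0,1] "song" : N
    [1,2] "in" : (S/N)\N
  [2,4] N   <
    [2,3] "no" : S/NP
    [3,4] "sent" : N\(S/NP)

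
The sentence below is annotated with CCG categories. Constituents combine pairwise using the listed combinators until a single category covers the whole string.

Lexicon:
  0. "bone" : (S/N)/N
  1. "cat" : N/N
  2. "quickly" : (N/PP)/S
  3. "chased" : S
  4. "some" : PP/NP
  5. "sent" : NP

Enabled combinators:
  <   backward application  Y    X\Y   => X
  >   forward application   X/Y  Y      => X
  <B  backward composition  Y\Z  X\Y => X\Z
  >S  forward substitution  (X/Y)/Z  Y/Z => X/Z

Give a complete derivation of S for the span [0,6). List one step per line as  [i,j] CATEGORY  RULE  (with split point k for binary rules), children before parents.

[0,6] S   >
  [0,2] S/N   >S
    [0,1] "bone" : (S/N)/N
    [1,2] "cat" : N/N
  [2,6] N   >
    [2,4] N/PP   >
      [2,3] "quickly" : (N/PP)/S
      [3,4] "chased" : S
    [4,6] PP   >
      [4,5] "some" : PP/NP
      [5,6] "sent" : NP

[0,1] (S/N)/N  lex  "bone"
[1,2] N/N  lex  "cat"
[0,2] S/N  >S  k=1
[2,3] (N/PP)/S  lex  "quickly"
[3,4] S  lex  "chased"
[2,4] N/PP  >  k=3
[4,5] PP/NP  lex  "some"
[5,6] NP  lex  "sent"
[4,6] PP  >  k=5
[2,6] N  >  k=4
[0,6] S  >  k=2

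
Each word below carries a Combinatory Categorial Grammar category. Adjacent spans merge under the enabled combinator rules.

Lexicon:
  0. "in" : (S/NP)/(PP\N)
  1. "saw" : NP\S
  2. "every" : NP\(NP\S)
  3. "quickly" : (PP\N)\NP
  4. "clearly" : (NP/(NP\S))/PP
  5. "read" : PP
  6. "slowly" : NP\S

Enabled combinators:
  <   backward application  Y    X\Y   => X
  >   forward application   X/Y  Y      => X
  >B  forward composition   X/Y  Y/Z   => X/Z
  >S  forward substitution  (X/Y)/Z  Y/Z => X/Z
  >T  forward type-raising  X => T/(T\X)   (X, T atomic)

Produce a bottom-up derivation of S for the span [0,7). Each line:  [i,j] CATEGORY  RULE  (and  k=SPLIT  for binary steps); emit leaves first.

[0,1] (S/NP)/(PP\N)  lex  "in"
[1,2] NP\S  lex  "saw"
[2,3] NP\(NP\S)  lex  "every"
[1,3] NP  <  k=2
[3,4] (PP\N)\NP  lex  "quickly"
[1,4] PP\N  <  k=3
[0,4] S/NP  >  k=1
[4,5] (NP/(NP\S))/PP  lex  "clearly"
[5,6] PP  lex  "read"
[4,6] NP/(NP\S)  >  k=5
[6,7] NP\S  lex  "slowly"
[4,7] NP  >  k=6
[0,7] S  >  k=4

[0,7] S   >
  [0,4] S/NP   >
    [0,1] "in" : (S/NP)/(PP\N)
    [1,4] PP\N   <
      [1,3] NP   <
        [1,2] "saw" : NP\S
        [2,3] "every" : NP\(NP\S)
      [3,4] "quickly" : (PP\N)\NP
  [4,7] NP   >
    [4,6] NP/(NP\S)   >
      [4,5] "clearly" : (NP/(NP\S))/PP
      [5,6] "read" : PP
    [6,7] "slowly" : NP\S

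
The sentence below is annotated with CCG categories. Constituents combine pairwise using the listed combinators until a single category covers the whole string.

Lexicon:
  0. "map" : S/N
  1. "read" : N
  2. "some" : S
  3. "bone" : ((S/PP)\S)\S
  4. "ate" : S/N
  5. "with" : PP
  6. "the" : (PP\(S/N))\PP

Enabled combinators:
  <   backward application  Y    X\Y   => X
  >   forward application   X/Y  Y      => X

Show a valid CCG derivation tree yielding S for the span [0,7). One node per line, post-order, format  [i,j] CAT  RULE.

[0,7] S   >
  [0,4] S/PP   <
    [0,2] S   >
      [0,1] "map" : S/N
      [1,2] "read" : N
    [2,4] (S/PP)\S   <
      [2,3] "some" : S
      [3,4] "bone" : ((S/PP)\S)\S
  [4,7] PP   <
    [4,5] "ate" : S/N
    [5,7] PP\(S/N)   <
      [5,6] "with" : PP
      [6,7] "the" : (PP\(S/N))\PP

[0,1] S/N  lex  "map"
[1,2] N  lex  "read"
[0,2] S  >  k=1
[2,3] S  lex  "some"
[3,4] ((S/PP)\S)\S  lex  "bone"
[2,4] (S/PP)\S  <  k=3
[0,4] S/PP  <  k=2
[4,5] S/N  lex  "ate"
[5,6] PP  lex  "with"
[6,7] (PP\(S/N))\PP  lex  "the"
[5,7] PP\(S/N)  <  k=6
[4,7] PP  <  k=5
[0,7] S  >  k=4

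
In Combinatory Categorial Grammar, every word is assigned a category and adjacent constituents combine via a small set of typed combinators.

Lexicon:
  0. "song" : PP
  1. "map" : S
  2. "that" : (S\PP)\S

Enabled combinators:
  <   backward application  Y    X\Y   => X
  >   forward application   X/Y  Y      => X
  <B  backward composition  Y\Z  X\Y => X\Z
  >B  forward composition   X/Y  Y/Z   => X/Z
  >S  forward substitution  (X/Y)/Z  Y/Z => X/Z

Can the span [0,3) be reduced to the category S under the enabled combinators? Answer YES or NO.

YES

[0,3] S   <
  [0,1] "song" : PP
  [1,3] S\PP   <
    [1,2] "map" : S
    [2,3] "that" : (S\PP)\S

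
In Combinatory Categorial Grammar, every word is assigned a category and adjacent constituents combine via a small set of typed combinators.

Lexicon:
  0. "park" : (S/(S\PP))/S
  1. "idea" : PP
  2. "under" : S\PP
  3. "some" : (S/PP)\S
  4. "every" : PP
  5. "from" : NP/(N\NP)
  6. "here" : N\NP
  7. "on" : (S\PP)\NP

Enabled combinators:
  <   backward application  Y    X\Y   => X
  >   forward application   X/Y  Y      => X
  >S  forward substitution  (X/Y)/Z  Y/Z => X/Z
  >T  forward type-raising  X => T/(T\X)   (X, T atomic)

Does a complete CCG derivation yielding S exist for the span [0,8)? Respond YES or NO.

YES

[0,8] S   >
  [0,5] S/(S\PP)   >
    [0,1] "park" : (S/(S\PP))/S
    [1,5] S   >
      [1,4] S/PP   <
        [1,3] S   <
          [1,2] "idea" : PP
          [2,3] "under" : S\PP
        [3,4] "some" : (S/PP)\S
      [4,5] "every" : PP
  [5,8] S\PP   <
    [5,7] NP   >
      [5,6] "from" : NP/(N\NP)
      [6,7] "here" : N\NP
    [7,8] "on" : (S\PP)\NP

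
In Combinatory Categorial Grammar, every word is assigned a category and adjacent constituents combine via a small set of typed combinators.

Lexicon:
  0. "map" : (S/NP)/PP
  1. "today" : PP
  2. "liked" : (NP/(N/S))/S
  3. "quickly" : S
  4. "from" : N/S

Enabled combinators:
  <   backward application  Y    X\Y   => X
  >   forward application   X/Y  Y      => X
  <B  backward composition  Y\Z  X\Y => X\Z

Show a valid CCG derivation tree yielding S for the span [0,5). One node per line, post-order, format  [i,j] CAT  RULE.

[0,1] (S/NP)/PP  lex  "map"
[1,2] PP  lex  "today"
[0,2] S/NP  >  k=1
[2,3] (NP/(N/S))/S  lex  "liked"
[3,4] S  lex  "quickly"
[2,4] NP/(N/S)  >  k=3
[4,5] N/S  lex  "from"
[2,5] NP  >  k=4
[0,5] S  >  k=2

[0,5] S   >
  [0,2] S/NP   >
    [0,1] "map" : (S/NP)/PP
    [1,2] "today" : PP
  [2,5] NP   >
    [2,4] NP/(N/S)   >
      [2,3] "liked" : (NP/(N/S))/S
      [3,4] "quickly" : S
    [4,5] "from" : N/S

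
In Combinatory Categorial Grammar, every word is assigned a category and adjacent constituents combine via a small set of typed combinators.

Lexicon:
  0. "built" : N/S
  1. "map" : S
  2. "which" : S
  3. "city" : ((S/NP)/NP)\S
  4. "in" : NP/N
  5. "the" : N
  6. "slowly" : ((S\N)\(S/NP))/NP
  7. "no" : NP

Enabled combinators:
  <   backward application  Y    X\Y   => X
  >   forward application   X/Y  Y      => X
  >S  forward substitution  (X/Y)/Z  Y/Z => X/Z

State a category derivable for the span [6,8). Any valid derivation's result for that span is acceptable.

(S\N)\(S/NP)

[0,8] S   <
  [0,2] N   >
    [0,1] "built" : N/S
    [1,2] "map" : S
  [2,8] S\N   <
    [2,6] S/NP   >
      [2,4] (S/NP)/NP   <
        [2,3] "which" : S
        [3,4] "city" : ((S/NP)/NP)\S
      [4,6] NP   >
        [4,5] "in" : NP/N
        [5,6] "the" : N
    [6,8] (S\N)\(S/NP)   >
      [6,7] "slowly" : ((S\N)\(S/NP))/NP
      [7,8] "no" : NP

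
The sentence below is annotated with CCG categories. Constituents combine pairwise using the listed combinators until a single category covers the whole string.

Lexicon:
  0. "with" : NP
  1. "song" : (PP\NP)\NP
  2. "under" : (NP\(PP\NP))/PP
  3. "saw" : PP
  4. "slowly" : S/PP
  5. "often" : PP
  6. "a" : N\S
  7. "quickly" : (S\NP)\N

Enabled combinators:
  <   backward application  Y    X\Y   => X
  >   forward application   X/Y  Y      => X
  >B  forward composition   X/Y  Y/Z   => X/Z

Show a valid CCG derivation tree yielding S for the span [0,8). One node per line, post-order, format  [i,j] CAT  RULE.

[0,1] NP  lex  "with"
[1,2] (PP\NP)\NP  lex  "song"
[0,2] PP\NP  <  k=1
[2,3] (NP\(PP\NP))/PP  lex  "under"
[3,4] PP  lex  "saw"
[2,4] NP\(PP\NP)  >  k=3
[0,4] NP  <  k=2
[4,5] S/PP  lex  "slowly"
[5,6] PP  lex  "often"
[4,6] S  >  k=5
[6,7] N\S  lex  "a"
[4,7] N  <  k=6
[7,8] (S\NP)\N  lex  "quickly"
[4,8] S\NP  <  k=7
[0,8] S  <  k=4

[0,8] S   <
  [0,4] NP   <
    [0,2] PP\NP   <
      [0,1] "with" : NP
      [1,2] "song" : (PP\NP)\NP
    [2,4] NP\(PP\NP)   >
      [2,3] "under" : (NP\(PP\NP))/PP
      [3,4] "saw" : PP
  [4,8] S\NP   <
    [4,7] N   <
      [4,6] S   >
        [4,5] "slowly" : S/PP
        [5,6] "often" : PP
      [6,7] "a" : N\S
    [7,8] "quickly" : (S\NP)\N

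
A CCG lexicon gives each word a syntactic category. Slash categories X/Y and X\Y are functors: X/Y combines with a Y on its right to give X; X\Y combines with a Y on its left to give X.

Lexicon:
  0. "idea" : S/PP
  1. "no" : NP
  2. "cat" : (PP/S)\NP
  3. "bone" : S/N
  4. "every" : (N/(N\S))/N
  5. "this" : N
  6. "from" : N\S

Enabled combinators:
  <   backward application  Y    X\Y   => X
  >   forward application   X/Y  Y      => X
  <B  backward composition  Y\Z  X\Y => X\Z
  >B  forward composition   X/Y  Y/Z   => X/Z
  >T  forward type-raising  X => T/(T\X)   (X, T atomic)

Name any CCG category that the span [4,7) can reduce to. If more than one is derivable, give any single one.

[0,7] S   >
  [0,1] "idea" : S/PP
  [1,7] PP   >
    [1,3] PP/S   <
      [1,2] "no" : NP
      [2,3] "cat" : (PP/S)\NP
    [3,7] S   >
      [3,4] "bone" : S/N
      [4,7] N   >
        [4,6] N/(N\S)   >
          [4,5] "every" : (N/(N\S))/N
          [5,6] "this" : N
        [6,7] "from" : N\S

N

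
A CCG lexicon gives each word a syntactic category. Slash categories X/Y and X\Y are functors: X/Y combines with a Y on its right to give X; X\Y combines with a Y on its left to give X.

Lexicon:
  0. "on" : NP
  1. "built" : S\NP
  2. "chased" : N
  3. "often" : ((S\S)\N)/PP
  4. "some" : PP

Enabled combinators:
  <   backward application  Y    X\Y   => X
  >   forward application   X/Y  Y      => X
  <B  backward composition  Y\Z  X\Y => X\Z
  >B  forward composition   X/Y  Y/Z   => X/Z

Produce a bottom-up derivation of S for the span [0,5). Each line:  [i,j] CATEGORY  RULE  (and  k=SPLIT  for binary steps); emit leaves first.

[0,5] S   <
  [0,1] "on" : NP
  [1,5] S\NP   <B
    [1,2] "built" : S\NP
    [2,5] S\S   <
      [2,3] "chased" : N
      [3,5] (S\S)\N   >
        [3,4] "often" : ((S\S)\N)/PP
        [4,5] "some" : PP

[0,1] NP  lex  "on"
[1,2] S\NP  lex  "built"
[2,3] N  lex  "chased"
[3,4] ((S\S)\N)/PP  lex  "often"
[4,5] PP  lex  "some"
[3,5] (S\S)\N  >  k=4
[2,5] S\S  <  k=3
[1,5] S\NP  <B  k=2
[0,5] S  <  k=1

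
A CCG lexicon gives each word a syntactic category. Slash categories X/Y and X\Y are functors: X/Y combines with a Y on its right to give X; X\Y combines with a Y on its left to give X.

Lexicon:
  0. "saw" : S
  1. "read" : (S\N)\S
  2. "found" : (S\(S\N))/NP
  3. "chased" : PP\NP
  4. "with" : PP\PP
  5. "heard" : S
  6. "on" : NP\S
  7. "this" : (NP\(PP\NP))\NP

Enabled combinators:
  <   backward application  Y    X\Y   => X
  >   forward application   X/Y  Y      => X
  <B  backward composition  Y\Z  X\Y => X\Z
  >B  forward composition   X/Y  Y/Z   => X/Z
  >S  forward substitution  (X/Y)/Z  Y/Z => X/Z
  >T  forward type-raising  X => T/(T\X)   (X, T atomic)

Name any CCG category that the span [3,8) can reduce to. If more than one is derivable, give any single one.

[0,8] S   <
  [0,2] S\N   <
    [0,1] "saw" : S
    [1,2] "read" : (S\N)\S
  [2,8] S\(S\N)   >
    [2,3] "found" : (S\(S\N))/NP
    [3,8] NP   <
      [3,5] PP\NP   <B
        [3,4] "chased" : PP\NP
        [4,5] "with" : PP\PP
      [5,8] NP\(PP\NP)   <
        [5,7] NP   >
          [5,6] NP/(NP\S)   >T
            [5,6] "heard" : S
          [6,7] "on" : NP\S
        [7,8] "this" : (NP\(PP\NP))\NP

NP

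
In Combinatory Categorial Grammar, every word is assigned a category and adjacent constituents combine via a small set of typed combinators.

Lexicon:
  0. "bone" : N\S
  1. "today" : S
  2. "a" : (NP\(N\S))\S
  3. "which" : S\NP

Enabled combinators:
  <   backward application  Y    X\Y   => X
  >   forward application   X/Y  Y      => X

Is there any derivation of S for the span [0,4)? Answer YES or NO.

[0,4] S   <
  [0,3] NP   <
    [0,1] "bone" : N\S
    [1,3] NP\(N\S)   <
      [1,2] "today" : S
      [2,3] "a" : (NP\(N\S))\S
  [3,4] "which" : S\NP

YES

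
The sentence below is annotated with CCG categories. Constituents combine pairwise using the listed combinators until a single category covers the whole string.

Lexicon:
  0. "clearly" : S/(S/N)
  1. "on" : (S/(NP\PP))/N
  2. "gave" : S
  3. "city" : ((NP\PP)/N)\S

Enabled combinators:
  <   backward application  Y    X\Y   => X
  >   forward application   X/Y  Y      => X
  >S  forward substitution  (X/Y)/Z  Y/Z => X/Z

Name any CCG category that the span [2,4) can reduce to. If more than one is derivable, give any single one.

(NP\PP)/N

[0,4] S   >
  [0,1] "clearly" : S/(S/N)
  [1,4] S/N   >S
    [1,2] "on" : (S/(NP\PP))/N
    [2,4] (NP\PP)/N   <
      [2,3] "gave" : S
      [3,4] "city" : ((NP\PP)/N)\S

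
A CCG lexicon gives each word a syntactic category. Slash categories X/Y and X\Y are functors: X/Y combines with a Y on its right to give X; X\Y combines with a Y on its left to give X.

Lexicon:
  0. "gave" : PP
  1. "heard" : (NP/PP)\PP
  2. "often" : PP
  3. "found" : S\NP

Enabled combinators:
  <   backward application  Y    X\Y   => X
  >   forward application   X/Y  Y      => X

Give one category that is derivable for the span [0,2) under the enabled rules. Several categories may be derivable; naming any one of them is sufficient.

NP/PP

[0,4] S   <
  [0,3] NP   >
    [0,2] NP/PP   <
      [0,1] "gave" : PP
      [1,2] "heard" : (NP/PP)\PP
    [2,3] "often" : PP
  [3,4] "found" : S\NP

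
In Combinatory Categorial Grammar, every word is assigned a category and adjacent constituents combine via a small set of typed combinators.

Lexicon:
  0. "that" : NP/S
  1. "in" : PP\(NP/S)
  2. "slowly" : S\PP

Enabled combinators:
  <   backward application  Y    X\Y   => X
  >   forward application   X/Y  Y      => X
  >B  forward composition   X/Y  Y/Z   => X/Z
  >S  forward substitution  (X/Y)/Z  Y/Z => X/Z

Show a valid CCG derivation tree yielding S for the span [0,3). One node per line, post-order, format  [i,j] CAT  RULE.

[0,3] S   <
  [0,2] PP   <
    [0,1] "that" : NP/S
    [1,2] "in" : PP\(NP/S)
  [2,3] "slowly" : S\PP

[0,1] NP/S  lex  "that"
[1,2] PP\(NP/S)  lex  "in"
[0,2] PP  <  k=1
[2,3] S\PP  lex  "slowly"
[0,3] S  <  k=2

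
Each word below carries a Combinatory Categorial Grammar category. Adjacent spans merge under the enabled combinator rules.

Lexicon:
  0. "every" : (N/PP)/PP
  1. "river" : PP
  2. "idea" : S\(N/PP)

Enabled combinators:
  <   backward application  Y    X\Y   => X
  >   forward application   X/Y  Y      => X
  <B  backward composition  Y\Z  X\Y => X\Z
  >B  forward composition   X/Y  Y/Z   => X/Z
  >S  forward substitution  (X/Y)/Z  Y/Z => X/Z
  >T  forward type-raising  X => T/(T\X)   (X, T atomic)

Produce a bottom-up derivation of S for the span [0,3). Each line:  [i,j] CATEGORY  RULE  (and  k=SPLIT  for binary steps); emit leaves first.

[0,3] S   <
  [0,2] N/PP   >
    [0,1] "every" : (N/PP)/PP
    [1,2] "river" : PP
  [2,3] "idea" : S\(N/PP)

[0,1] (N/PP)/PP  lex  "every"
[1,2] PP  lex  "river"
[0,2] N/PP  >  k=1
[2,3] S\(N/PP)  lex  "idea"
[0,3] S  <  k=2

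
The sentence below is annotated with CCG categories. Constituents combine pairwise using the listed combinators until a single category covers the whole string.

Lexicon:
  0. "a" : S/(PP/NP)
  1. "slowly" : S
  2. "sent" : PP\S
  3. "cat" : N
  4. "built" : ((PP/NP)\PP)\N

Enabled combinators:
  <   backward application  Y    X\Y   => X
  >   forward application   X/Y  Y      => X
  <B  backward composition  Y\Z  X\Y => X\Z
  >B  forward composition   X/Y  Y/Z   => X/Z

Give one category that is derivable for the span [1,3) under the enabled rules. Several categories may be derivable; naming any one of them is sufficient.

[0,5] S   >
  [0,1] "a" : S/(PP/NP)
  [1,5] PP/NP   <
    [1,3] PP   <
      [1,2] "slowly" : S
      [2,3] "sent" : PP\S
    [3,5] (PP/NP)\PP   <
      [3,4] "cat" : N
      [4,5] "built" : ((PP/NP)\PP)\N

PP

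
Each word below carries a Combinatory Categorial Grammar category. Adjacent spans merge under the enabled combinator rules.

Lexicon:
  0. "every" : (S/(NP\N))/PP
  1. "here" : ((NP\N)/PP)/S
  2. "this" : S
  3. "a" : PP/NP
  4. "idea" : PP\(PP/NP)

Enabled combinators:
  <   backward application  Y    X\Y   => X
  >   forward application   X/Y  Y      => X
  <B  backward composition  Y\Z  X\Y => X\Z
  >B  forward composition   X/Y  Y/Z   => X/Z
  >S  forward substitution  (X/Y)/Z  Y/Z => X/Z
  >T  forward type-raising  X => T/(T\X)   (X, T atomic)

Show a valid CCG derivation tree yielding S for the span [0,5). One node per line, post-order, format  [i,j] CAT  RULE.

[0,1] (S/(NP\N))/PP  lex  "every"
[1,2] ((NP\N)/PP)/S  lex  "here"
[2,3] S  lex  "this"
[1,3] (NP\N)/PP  >  k=2
[0,3] S/PP  >S  k=1
[3,4] PP/NP  lex  "a"
[4,5] PP\(PP/NP)  lex  "idea"
[3,5] PP  <  k=4
[0,5] S  >  k=3

[0,5] S   >
  [0,3] S/PP   >S
    [0,1] "every" : (S/(NP\N))/PP
    [1,3] (NP\N)/PP   >
      [1,2] "here" : ((NP\N)/PP)/S
      [2,3] "this" : S
  [3,5] PP   <
    [3,4] "a" : PP/NP
    [4,5] "idea" : PP\(PP/NP)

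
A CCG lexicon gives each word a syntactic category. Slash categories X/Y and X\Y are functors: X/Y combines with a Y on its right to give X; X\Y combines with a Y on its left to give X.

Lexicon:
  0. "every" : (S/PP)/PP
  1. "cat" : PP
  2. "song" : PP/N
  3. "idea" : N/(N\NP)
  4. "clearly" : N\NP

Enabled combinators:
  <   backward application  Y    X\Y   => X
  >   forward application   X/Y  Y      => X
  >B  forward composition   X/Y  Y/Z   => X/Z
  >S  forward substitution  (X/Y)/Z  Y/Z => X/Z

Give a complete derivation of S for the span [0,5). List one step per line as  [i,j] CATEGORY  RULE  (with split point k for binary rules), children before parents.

[0,1] (S/PP)/PP  lex  "every"
[1,2] PP  lex  "cat"
[0,2] S/PP  >  k=1
[2,3] PP/N  lex  "song"
[3,4] N/(N\NP)  lex  "idea"
[4,5] N\NP  lex  "clearly"
[3,5] N  >  k=4
[2,5] PP  >  k=3
[0,5] S  >  k=2

[0,5] S   >
  [0,2] S/PP   >
    [0,1] "every" : (S/PP)/PP
    [1,2] "cat" : PP
  [2,5] PP   >
    [2,3] "song" : PP/N
    [3,5] N   >
      [3,4] "idea" : N/(N\NP)
      [4,5] "clearly" : N\NP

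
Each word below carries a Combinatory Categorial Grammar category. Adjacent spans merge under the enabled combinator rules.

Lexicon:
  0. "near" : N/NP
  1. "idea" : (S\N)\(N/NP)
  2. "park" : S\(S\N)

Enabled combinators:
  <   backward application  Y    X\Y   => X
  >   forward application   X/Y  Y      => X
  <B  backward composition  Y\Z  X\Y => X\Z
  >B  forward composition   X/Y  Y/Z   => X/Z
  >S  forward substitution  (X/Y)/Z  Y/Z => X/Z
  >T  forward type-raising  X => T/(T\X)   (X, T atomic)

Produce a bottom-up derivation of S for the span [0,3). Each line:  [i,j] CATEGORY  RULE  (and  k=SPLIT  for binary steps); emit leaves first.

[0,3] S   <
  [0,2] S\N   <
    [0,1] "near" : N/NP
    [1,2] "idea" : (S\N)\(N/NP)
  [2,3] "park" : S\(S\N)

[0,1] N/NP  lex  "near"
[1,2] (S\N)\(N/NP)  lex  "idea"
[0,2] S\N  <  k=1
[2,3] S\(S\N)  lex  "park"
[0,3] S  <  k=2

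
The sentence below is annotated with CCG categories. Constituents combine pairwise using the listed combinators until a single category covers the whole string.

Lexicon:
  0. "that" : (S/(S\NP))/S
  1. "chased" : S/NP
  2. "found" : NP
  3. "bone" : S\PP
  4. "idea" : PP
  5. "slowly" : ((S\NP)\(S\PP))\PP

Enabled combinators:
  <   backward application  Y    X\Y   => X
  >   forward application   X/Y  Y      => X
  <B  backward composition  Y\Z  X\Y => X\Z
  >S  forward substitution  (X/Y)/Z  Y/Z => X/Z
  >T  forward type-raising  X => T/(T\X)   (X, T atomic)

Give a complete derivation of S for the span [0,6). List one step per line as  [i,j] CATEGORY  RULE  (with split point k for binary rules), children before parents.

[0,1] (S/(S\NP))/S  lex  "that"
[1,2] S/NP  lex  "chased"
[2,3] NP  lex  "found"
[1,3] S  >  k=2
[0,3] S/(S\NP)  >  k=1
[3,4] S\PP  lex  "bone"
[4,5] PP  lex  "idea"
[5,6] ((S\NP)\(S\PP))\PP  lex  "slowly"
[4,6] (S\NP)\(S\PP)  <  k=5
[3,6] S\NP  <  k=4
[0,6] S  >  k=3

[0,6] S   >
  [0,3] S/(S\NP)   >
    [0,1] "that" : (S/(S\NP))/S
    [1,3] S   >
      [1,2] "chased" : S/NP
      [2,3] "found" : NP
  [3,6] S\NP   <
    [3,4] "bone" : S\PP
    [4,6] (S\NP)\(S\PP)   <
      [4,5] "idea" : PP
      [5,6] "slowly" : ((S\NP)\(S\PP))\PP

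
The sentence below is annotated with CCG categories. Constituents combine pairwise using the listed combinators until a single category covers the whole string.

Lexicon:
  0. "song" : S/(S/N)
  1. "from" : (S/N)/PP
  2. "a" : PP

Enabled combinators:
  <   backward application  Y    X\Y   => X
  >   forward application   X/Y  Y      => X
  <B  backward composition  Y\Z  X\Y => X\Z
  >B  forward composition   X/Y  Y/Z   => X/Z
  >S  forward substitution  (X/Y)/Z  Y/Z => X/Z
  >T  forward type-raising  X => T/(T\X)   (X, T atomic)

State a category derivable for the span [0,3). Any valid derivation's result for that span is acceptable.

S

[0,3] S   >
  [0,1] "song" : S/(S/N)
  [1,3] S/N   >
    [1,2] "from" : (S/N)/PP
    [2,3] "a" : PP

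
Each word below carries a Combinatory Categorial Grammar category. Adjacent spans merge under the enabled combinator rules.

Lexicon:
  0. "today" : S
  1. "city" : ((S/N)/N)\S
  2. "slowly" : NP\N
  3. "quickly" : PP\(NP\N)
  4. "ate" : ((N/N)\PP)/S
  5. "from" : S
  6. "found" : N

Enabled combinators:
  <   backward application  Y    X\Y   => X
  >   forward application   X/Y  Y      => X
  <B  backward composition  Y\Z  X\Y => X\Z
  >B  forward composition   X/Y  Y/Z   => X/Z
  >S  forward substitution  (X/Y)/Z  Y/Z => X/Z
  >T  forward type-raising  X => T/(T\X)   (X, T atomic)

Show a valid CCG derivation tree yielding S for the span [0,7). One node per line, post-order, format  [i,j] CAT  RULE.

[0,7] S   >
  [0,6] S/N   >S
    [0,2] (S/N)/N   <
      [0,1] "today" : S
      [1,2] "city" : ((S/N)/N)\S
    [2,6] N/N   <
      [2,4] PP   <
        [2,3] "slowly" : NP\N
        [3,4] "quickly" : PP\(NP\N)
      [4,6] (N/N)\PP   >
        [4,5] "ate" : ((N/N)\PP)/S
        [5,6] "from" : S
  [6,7] "found" : N

[0,1] S  lex  "today"
[1,2] ((S/N)/N)\S  lex  "city"
[0,2] (S/N)/N  <  k=1
[2,3] NP\N  lex  "slowly"
[3,4] PP\(NP\N)  lex  "quickly"
[2,4] PP  <  k=3
[4,5] ((N/N)\PP)/S  lex  "ate"
[5,6] S  lex  "from"
[4,6] (N/N)\PP  >  k=5
[2,6] N/N  <  k=4
[0,6] S/N  >S  k=2
[6,7] N  lex  "found"
[0,7] S  >  k=6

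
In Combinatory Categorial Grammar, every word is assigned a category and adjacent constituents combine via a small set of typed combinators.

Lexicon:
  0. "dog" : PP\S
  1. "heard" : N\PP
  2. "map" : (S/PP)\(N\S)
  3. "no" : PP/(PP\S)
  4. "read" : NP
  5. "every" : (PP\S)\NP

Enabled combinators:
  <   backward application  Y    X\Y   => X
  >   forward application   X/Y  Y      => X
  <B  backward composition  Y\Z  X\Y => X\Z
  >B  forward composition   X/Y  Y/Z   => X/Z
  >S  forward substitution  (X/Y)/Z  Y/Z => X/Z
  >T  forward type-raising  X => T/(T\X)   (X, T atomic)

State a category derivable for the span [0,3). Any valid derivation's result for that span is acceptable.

S/PP

[0,6] S   >
  [0,3] S/PP   <
    [0,2] N\S   <B
      [0,1] "dog" : PP\S
      [1,2] "heard" : N\PP
    [2,3] "map" : (S/PP)\(N\S)
  [3,6] PP   >
    [3,4] "no" : PP/(PP\S)
    [4,6] PP\S   <
      [4,5] "read" : NP
      [5,6] "every" : (PP\S)\NP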